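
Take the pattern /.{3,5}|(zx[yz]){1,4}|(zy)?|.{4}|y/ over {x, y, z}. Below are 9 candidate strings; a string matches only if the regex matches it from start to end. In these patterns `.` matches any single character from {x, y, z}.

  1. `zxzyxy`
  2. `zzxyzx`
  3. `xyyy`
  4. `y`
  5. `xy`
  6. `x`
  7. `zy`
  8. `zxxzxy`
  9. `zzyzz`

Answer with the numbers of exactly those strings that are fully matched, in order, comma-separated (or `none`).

1. `zxzyxy` → no match
2. `zzxyzx` → no match
3. `xyyy` → match
4. `y` → match
5. `xy` → no match
6. `x` → no match
7. `zy` → match
8. `zxxzxy` → no match
9. `zzyzz` → match

3, 4, 7, 9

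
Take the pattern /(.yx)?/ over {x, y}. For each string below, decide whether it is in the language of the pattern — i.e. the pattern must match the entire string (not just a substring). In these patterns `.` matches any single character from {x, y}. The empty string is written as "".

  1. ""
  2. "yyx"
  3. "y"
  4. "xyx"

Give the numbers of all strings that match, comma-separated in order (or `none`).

1 → match
2 → match
3 → no match
4 → match

1, 2, 4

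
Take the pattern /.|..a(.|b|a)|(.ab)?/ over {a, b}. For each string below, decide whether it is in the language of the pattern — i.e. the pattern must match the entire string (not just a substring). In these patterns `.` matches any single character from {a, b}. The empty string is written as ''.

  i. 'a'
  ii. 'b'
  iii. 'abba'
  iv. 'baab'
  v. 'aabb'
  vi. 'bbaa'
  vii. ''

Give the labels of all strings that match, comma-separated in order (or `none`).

i, ii, iv, vi, vii

i → match
ii → match
iii → no match
iv → match
v → no match
vi → match
vii → match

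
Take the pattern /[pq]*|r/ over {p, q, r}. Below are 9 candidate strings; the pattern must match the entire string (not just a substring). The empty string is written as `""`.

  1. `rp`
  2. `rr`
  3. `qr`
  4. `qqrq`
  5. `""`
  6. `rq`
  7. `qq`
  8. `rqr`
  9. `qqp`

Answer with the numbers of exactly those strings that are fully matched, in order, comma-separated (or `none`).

5, 7, 9

1 → no match
2 → no match
3 → no match
4 → no match
5 → match
6 → no match
7 → match
8 → no match
9 → match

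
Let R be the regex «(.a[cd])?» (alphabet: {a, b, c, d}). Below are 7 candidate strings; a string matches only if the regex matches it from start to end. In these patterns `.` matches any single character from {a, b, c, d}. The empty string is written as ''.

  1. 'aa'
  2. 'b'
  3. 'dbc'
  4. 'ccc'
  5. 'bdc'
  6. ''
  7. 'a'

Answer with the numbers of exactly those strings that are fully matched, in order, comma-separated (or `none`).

6

1 → no match
2 → no match
3 → no match
4 → no match
5 → no match
6 → match
7 → no match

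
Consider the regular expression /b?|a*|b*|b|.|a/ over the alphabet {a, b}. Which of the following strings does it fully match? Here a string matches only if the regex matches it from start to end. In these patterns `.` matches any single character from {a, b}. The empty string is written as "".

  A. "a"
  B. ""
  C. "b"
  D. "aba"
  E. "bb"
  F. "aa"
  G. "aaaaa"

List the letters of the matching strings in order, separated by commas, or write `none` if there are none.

A → match
B → match
C → match
D → no match
E → match
F → match
G → match

A, B, C, E, F, G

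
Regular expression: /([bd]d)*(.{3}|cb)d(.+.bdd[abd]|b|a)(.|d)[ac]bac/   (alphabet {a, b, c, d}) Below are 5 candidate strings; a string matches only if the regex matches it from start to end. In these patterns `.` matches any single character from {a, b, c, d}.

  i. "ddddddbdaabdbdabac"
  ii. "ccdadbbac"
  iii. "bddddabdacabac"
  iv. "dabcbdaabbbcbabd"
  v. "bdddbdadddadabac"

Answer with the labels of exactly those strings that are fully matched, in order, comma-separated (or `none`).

i → match
ii → no match
iii → match
iv → no match — must end with "bac"
v → match

i, iii, v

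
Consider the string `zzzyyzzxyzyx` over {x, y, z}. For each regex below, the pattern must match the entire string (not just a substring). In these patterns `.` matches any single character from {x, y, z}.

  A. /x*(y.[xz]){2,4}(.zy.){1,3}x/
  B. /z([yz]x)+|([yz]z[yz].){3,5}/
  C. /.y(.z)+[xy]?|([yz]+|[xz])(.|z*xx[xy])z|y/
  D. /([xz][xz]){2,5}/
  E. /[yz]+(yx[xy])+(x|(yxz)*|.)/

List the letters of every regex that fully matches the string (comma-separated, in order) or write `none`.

A → no match
B → match
C → no match
D → no match
E → no match

B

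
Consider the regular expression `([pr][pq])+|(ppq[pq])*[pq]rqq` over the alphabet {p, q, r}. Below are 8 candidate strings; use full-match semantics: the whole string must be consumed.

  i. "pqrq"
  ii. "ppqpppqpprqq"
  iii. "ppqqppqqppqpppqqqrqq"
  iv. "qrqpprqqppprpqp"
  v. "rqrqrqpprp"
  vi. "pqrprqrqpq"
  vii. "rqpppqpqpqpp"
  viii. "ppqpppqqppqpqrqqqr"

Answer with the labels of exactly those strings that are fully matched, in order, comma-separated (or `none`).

i. "pqrq" → match
ii. "ppqpppqpprqq" → match
iii → match
iv → no match
v. "rqrqrqpprp" → match
vi. "pqrprqrqpq" → match
vii. "rqpppqpqpqpp" → match
viii → no match

i, ii, iii, v, vi, vii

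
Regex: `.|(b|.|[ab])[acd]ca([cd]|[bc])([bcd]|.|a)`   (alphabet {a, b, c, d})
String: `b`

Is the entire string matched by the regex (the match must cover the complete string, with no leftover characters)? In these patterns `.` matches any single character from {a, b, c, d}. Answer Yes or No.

Yes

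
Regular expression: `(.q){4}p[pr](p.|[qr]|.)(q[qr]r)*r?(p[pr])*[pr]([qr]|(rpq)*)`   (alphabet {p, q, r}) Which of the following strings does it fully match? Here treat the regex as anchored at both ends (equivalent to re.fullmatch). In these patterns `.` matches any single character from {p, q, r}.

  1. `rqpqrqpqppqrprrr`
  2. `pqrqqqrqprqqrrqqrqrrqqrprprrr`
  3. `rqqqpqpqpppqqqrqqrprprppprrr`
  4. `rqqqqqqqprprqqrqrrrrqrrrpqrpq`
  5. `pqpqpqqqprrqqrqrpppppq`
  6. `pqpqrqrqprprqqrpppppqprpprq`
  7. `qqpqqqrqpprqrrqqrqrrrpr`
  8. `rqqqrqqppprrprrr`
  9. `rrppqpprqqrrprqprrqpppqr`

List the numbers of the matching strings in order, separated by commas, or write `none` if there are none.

1, 2, 3, 7

1 → match
2 → match
3 → match
4 → no match
5 → no match
6 → no match
7 → match
8 → no match
9 → no match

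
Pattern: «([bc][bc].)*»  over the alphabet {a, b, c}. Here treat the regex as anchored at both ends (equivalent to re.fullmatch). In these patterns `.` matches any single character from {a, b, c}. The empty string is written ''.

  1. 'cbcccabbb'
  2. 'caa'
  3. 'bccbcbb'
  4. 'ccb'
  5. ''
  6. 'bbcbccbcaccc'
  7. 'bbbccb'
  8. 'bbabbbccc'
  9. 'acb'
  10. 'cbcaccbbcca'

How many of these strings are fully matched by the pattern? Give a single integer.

6

1 → match
2 → no match
3 → no match
4 → match
5 → match
6 → match
7 → match
8 → match
9 → no match
10 → no match
Total matched: 6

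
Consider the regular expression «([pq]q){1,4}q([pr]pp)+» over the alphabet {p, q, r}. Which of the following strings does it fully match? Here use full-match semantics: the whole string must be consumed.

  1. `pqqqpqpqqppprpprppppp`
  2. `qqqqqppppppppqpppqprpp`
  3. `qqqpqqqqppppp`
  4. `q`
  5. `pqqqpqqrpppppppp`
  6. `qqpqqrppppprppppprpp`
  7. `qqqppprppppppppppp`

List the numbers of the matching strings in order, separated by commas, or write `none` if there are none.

1 → match
2 → no match
3 → no match
4 → no match — must end with `pp`
5 → match
6 → match
7 → match

1, 5, 6, 7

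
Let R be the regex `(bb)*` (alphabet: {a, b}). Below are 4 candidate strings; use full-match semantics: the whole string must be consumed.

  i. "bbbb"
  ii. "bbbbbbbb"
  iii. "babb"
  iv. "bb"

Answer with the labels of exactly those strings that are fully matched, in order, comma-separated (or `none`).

i → match
ii → match
iii → no match
iv → match

i, ii, iv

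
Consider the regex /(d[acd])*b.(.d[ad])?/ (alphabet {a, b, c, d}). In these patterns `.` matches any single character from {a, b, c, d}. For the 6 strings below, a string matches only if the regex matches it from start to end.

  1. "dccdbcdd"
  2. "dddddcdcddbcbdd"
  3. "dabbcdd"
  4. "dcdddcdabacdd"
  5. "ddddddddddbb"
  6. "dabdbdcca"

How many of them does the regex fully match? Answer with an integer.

4

1 → no match
2 → match
3 → match
4 → match
5 → match
6 → no match
Total matched: 4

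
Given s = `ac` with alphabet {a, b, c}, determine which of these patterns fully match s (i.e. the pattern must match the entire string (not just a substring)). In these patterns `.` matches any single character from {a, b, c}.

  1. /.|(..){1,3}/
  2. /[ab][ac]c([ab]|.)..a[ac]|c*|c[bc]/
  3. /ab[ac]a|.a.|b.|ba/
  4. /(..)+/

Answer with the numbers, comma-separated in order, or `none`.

1, 4

1 → match
2 → no match
3 → no match
4 → match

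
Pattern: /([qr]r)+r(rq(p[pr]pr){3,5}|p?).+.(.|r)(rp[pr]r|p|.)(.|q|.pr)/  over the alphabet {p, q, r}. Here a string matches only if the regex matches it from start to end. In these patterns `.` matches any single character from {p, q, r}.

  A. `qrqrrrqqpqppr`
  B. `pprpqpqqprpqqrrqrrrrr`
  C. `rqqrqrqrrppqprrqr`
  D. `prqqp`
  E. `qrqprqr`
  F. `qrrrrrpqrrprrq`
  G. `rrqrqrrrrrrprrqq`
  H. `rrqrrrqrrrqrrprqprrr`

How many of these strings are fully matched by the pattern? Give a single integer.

4

A → match
B → no match
C → no match
D → no match
E → no match
F → match
G → match
H → match
Total matched: 4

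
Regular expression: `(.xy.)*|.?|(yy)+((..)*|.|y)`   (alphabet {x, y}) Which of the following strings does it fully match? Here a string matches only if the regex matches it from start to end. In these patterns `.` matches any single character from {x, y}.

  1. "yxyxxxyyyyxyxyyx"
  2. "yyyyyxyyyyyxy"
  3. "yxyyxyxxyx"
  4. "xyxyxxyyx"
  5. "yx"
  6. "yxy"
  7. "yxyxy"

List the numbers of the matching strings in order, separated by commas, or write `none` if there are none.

1 → no match
2 → no match
3 → no match
4 → no match
5 → no match
6 → no match
7 → no match

none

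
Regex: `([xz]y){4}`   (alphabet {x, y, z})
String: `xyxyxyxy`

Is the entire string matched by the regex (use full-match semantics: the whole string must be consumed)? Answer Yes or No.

Yes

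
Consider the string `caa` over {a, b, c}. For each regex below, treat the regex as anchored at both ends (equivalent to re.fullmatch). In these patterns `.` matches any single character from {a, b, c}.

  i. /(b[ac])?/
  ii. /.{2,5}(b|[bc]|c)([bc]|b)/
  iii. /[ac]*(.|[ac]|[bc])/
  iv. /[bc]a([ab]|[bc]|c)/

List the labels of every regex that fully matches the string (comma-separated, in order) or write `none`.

i → no match
ii → no match
iii → match
iv → match

iii, iv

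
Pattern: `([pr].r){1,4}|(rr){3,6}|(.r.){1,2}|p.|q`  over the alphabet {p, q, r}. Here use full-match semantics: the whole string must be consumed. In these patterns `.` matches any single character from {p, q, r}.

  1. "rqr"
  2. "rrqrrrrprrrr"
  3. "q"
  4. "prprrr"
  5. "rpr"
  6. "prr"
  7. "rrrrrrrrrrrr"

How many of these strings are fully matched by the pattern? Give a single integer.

6

1 → match
2 → no match
3 → match
4 → match
5 → match
6 → match
7 → match
Total matched: 6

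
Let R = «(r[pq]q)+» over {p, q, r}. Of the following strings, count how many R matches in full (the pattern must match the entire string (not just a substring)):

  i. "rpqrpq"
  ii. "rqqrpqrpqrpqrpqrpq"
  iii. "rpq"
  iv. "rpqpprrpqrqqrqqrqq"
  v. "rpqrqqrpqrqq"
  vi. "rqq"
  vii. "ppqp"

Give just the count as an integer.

i → match
ii → match
iii → match
iv → no match
v → match
vi → match
vii → no match — must start with "r"
Total matched: 5

5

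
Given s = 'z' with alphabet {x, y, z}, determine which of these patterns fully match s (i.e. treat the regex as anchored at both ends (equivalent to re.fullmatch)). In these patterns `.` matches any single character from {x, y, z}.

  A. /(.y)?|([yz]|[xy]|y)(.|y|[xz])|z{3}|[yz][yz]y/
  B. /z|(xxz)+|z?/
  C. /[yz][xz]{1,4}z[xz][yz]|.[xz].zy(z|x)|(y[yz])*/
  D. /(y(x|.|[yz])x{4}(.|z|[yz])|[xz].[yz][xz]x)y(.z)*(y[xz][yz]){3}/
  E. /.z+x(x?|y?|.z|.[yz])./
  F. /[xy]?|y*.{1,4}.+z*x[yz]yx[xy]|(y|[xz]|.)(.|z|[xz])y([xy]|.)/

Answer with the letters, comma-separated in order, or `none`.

A → no match
B → match
C → no match
D → no match
E → no match
F → no match

B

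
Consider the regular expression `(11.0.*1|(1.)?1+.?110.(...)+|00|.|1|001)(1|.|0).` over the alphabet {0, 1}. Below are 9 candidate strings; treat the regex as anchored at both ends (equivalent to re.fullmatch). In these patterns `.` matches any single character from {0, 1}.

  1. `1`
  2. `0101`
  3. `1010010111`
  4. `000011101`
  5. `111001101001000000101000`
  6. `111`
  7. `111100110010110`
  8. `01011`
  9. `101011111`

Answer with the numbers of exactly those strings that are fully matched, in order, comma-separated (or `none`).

6

1 → no match
2 → no match
3 → no match
4 → no match
5 → no match
6 → match
7 → no match
8 → no match
9 → no match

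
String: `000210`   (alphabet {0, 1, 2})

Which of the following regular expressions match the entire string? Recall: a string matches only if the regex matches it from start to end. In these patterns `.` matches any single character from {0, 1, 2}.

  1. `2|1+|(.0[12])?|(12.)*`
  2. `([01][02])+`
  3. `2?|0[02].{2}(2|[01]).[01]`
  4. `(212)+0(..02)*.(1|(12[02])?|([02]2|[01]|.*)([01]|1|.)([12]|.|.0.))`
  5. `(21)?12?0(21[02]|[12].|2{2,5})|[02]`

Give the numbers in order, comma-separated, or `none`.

1 → no match
2 → match
3 → no match
4 → no match — must start with `212`
5 → no match

2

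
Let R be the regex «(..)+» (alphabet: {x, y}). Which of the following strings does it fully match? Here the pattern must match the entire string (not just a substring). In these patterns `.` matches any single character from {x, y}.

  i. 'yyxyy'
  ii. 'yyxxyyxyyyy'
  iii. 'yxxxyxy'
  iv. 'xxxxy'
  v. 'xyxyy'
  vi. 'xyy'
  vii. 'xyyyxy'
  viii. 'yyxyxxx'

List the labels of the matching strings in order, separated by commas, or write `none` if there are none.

i → no match
ii → no match
iii → no match
iv → no match
v → no match
vi → no match
vii → match
viii → no match

vii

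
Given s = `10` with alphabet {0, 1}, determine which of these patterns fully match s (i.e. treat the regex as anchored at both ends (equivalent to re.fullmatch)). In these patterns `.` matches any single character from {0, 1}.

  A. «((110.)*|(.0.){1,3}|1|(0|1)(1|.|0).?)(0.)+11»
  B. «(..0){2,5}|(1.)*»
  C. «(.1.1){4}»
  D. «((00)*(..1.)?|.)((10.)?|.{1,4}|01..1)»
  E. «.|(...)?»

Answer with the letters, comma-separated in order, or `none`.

A → no match — must end with `11`
B → match
C → no match — must end with `1`
D → match
E → no match

B, D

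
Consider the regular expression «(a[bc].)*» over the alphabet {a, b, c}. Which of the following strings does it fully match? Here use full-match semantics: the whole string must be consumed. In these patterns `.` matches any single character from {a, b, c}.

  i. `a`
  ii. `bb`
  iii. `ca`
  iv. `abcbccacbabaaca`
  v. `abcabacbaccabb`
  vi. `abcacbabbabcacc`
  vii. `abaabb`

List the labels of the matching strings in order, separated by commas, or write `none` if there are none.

vi, vii

i. `a` → no match
ii. `bb` → no match
iii. `ca` → no match
iv → no match
v → no match
vi → match
vii. `abaabb` → match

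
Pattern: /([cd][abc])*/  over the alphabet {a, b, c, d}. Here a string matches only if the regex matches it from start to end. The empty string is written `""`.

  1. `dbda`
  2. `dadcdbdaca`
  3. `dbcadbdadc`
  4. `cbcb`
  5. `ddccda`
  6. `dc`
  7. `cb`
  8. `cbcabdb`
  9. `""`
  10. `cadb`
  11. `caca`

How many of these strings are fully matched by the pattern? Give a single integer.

9

1. `dbda` → match
2. `dadcdbdaca` → match
3. `dbcadbdadc` → match
4. `cbcb` → match
5. `ddccda` → no match
6. `dc` → match
7. `cb` → match
8. `cbcabdb` → no match
9. `""` → match
10. `cadb` → match
11. `caca` → match
Total matched: 9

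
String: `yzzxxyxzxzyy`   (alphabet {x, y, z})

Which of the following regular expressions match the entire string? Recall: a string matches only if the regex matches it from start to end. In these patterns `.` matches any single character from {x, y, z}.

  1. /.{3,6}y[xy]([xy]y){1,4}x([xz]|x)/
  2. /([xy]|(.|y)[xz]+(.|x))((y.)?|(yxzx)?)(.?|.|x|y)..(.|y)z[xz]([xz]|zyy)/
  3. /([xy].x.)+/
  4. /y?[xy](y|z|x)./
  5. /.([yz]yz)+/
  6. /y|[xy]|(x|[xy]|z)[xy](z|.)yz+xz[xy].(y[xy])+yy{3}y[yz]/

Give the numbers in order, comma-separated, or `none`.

1 → no match
2 → match
3 → no match
4 → no match
5 → no match — must end with `yz`
6 → no match

2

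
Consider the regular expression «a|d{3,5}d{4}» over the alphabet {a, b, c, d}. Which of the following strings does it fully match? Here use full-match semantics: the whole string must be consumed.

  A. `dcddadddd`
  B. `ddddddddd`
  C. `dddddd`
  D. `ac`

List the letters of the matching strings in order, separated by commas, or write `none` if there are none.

A → no match
B → match
C → no match
D → no match

B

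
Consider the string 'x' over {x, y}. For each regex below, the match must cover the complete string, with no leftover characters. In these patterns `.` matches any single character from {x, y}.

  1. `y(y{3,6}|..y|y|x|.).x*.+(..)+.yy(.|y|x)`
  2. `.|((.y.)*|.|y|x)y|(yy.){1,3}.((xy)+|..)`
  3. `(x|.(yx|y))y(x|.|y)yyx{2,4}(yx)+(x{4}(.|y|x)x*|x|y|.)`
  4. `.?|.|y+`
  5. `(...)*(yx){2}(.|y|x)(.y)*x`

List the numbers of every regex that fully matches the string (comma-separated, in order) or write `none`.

1 → no match — must start with 'y'
2 → match
3 → no match
4 → match
5 → no match

2, 4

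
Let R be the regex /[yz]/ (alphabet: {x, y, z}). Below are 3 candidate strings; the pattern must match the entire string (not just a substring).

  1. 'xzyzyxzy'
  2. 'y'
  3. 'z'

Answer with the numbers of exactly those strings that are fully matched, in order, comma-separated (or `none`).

1 → no match
2 → match
3 → match

2, 3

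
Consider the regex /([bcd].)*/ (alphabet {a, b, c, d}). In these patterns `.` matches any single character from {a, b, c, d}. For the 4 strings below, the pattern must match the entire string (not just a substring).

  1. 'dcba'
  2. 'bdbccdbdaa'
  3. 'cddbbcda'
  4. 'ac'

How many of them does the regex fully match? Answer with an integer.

1 → match
2 → no match
3 → match
4 → no match
Total matched: 2

2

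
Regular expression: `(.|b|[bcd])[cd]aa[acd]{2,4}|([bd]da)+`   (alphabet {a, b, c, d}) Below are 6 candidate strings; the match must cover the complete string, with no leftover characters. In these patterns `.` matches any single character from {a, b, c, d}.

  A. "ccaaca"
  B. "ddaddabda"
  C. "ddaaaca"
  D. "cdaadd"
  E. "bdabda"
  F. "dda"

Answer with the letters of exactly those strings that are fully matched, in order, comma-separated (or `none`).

A, B, C, D, E, F

A → match
B → match
C → match
D → match
E → match
F → match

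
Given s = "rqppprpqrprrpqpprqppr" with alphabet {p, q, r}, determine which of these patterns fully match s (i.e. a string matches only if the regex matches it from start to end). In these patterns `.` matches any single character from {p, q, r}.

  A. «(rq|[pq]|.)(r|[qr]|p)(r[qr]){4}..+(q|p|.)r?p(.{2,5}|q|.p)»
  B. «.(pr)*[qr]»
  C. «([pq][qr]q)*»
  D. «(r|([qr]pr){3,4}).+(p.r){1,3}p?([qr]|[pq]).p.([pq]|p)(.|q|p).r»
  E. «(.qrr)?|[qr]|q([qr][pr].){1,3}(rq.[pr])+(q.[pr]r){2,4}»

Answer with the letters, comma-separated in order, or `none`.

D

A → no match
B → no match
C → no match
D → match
E → no match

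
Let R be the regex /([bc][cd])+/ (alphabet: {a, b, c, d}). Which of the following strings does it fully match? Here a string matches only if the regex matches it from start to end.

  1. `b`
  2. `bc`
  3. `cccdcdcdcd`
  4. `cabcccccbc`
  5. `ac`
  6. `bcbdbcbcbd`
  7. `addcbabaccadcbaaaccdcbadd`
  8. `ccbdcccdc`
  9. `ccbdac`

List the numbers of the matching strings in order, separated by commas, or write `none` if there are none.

1. `b` → no match
2. `bc` → match
3. `cccdcdcdcd` → match
4. `cabcccccbc` → no match
5. `ac` → no match
6. `bcbdbcbcbd` → match
7 → no match
8. `ccbdcccdc` → no match
9. `ccbdac` → no match

2, 3, 6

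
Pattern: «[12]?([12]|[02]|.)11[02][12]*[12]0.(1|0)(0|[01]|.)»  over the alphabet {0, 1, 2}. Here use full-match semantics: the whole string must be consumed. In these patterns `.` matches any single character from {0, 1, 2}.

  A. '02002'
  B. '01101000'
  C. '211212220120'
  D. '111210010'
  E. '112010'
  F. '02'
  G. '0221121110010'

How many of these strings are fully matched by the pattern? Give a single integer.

1

A → no match
B → no match
C → no match
D → match
E → no match
F → no match
G → no match
Total matched: 1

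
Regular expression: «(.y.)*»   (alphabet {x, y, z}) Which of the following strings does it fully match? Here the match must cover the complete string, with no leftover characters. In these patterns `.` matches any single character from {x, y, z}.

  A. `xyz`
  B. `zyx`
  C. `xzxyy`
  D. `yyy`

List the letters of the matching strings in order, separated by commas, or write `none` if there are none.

A, B, D

A → match
B → match
C → no match
D → match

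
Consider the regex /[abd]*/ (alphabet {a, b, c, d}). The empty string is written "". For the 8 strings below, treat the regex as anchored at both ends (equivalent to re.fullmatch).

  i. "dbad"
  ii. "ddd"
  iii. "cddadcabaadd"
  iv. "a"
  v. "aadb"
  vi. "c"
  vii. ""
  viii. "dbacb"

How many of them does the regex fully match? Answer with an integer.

5

i → match
ii → match
iii → no match
iv → match
v → match
vi → no match
vii → match
viii → no match
Total matched: 5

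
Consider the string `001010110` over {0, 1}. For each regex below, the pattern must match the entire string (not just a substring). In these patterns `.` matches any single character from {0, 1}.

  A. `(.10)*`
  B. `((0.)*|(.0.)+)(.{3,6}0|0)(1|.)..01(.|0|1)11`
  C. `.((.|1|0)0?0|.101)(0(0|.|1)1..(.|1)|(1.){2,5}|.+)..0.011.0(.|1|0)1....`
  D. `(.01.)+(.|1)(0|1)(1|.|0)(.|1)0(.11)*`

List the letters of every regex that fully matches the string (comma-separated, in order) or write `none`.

D

A → no match
B → no match — must end with `11`
C → no match
D → match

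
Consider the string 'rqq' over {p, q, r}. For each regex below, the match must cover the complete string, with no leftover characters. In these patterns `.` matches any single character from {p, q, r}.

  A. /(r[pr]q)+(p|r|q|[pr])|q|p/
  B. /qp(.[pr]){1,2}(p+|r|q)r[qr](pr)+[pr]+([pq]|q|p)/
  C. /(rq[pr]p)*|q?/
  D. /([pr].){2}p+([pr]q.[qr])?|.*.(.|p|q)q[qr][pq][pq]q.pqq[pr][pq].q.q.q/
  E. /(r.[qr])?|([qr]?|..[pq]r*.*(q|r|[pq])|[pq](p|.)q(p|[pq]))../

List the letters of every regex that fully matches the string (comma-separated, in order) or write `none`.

E

A → no match
B → no match — must start with 'qp'
C → no match
D → no match
E → match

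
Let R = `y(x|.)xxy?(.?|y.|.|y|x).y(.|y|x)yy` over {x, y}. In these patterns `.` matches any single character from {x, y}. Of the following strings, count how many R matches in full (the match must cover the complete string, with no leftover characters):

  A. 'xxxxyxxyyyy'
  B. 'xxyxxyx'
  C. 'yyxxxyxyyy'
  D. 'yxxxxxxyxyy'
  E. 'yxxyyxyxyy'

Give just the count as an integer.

A. 'xxxxyxxyyyy' → no match — must start with 'y'
B. 'xxyxxyx' → no match — must start with 'y'
C. 'yyxxxyxyyy' → no match
D. 'yxxxxxxyxyy' → no match
E. 'yxxyyxyxyy' → no match
Total matched: 0

0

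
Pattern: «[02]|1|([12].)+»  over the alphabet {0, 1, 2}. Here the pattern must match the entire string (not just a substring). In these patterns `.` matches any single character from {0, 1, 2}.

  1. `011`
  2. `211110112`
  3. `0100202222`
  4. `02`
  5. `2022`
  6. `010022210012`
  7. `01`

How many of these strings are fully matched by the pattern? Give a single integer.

1 → no match
2 → no match
3 → no match
4 → no match
5 → match
6 → no match
7 → no match
Total matched: 1

1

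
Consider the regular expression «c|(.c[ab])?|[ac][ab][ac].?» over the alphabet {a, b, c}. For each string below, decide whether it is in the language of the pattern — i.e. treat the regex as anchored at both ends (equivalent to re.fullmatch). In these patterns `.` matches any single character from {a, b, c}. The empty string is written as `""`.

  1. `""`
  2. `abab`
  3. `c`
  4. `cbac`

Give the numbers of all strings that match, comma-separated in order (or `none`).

1 → match
2 → match
3 → match
4 → match

1, 2, 3, 4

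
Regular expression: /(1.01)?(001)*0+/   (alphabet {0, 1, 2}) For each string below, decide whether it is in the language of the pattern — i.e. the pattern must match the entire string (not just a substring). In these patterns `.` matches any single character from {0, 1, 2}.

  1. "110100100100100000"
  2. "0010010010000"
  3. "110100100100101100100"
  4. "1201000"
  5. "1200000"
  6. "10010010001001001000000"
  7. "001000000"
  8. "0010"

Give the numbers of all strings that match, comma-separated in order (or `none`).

1, 2, 4, 7, 8

1 → match
2 → match
3 → no match
4 → match
5 → no match
6 → no match
7 → match
8 → match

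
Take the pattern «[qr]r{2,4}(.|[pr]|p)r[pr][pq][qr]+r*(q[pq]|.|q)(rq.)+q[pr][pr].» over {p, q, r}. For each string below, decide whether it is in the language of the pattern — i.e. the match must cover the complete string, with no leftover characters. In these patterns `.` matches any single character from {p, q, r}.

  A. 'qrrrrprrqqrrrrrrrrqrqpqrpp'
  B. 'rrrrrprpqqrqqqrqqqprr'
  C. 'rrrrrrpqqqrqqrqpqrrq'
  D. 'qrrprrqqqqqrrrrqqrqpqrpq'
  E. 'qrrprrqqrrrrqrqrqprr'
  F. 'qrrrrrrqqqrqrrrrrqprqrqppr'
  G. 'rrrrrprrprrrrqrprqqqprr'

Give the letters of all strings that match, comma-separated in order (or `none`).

A, B, C, D, E, F, G

A → match
B → match
C → match
D → match
E → match
F → match
G → match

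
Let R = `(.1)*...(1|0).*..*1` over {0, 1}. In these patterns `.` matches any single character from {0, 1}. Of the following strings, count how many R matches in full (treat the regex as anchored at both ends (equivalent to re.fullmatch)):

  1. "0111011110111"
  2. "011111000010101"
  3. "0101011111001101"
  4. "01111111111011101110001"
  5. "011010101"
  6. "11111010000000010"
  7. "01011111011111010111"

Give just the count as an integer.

1 → match
2 → match
3 → match
4 → match
5 → match
6 → no match — must end with "1"
7 → match
Total matched: 6

6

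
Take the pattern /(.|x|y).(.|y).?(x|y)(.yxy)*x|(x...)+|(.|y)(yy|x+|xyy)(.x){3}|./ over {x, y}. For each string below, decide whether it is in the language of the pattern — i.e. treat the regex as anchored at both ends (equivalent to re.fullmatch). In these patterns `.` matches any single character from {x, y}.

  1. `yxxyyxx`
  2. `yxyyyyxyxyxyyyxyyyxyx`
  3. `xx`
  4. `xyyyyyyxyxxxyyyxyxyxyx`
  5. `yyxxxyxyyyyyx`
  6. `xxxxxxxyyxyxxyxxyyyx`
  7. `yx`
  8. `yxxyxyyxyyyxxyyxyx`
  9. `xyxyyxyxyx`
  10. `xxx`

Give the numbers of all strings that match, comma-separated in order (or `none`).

1. `yxxyyxx` → no match
2 → match
3. `xx` → no match
4 → no match
5 → no match
6 → no match
7. `yx` → no match
8 → no match
9. `xyxyyxyxyx` → match
10. `xxx` → no match

2, 9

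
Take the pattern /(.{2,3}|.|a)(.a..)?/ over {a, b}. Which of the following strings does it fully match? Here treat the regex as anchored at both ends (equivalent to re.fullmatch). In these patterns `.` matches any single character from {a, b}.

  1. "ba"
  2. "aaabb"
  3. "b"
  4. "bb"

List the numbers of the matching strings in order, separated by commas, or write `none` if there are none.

1, 2, 3, 4

1 → match
2 → match
3 → match
4 → match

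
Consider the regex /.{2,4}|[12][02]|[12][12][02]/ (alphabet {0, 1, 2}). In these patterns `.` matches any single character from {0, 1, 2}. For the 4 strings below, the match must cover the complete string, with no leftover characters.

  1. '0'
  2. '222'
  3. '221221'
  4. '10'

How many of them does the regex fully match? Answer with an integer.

1 → no match
2 → match
3 → no match
4 → match
Total matched: 2

2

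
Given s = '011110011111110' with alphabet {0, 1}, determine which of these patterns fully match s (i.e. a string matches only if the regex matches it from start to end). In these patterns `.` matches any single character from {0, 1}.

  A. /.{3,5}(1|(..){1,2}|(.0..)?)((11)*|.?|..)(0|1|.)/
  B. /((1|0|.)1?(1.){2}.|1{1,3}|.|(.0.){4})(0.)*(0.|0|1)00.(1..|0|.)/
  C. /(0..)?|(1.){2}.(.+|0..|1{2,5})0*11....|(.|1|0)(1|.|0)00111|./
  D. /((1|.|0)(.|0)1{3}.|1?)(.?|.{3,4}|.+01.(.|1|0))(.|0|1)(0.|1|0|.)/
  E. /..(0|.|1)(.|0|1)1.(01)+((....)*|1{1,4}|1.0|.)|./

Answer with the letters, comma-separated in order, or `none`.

A

A → match
B → no match
C → no match
D → no match
E → no match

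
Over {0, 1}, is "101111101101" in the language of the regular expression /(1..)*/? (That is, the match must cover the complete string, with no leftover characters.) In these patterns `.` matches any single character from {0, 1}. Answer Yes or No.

Yes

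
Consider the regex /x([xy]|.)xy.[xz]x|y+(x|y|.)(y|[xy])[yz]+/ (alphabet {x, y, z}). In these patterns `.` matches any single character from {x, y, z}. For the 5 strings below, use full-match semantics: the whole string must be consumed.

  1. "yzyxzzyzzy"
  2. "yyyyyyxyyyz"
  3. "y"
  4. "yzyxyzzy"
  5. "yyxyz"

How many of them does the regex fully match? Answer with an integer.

1 → no match
2 → match
3 → no match
4 → no match
5 → match
Total matched: 2

2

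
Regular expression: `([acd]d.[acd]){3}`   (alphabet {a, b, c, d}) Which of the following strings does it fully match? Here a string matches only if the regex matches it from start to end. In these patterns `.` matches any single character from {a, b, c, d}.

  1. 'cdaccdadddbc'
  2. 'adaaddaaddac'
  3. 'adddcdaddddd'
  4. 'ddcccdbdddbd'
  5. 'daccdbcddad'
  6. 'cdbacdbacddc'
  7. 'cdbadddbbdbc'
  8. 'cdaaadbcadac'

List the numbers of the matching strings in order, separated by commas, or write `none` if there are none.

1, 2, 3, 4, 6, 8

1. 'cdaccdadddbc' → match
2. 'adaaddaaddac' → match
3. 'adddcdaddddd' → match
4. 'ddcccdbdddbd' → match
5. 'daccdbcddad' → no match
6. 'cdbacdbacddc' → match
7. 'cdbadddbbdbc' → no match
8. 'cdaaadbcadac' → match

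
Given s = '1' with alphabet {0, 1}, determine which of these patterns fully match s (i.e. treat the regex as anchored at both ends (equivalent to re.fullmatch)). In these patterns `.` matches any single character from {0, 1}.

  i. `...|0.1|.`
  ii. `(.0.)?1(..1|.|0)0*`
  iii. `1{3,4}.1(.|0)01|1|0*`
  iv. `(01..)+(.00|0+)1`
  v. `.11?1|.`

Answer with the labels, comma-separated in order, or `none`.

i → match
ii → no match
iii → match
iv → no match — must start with '01'
v → match

i, iii, v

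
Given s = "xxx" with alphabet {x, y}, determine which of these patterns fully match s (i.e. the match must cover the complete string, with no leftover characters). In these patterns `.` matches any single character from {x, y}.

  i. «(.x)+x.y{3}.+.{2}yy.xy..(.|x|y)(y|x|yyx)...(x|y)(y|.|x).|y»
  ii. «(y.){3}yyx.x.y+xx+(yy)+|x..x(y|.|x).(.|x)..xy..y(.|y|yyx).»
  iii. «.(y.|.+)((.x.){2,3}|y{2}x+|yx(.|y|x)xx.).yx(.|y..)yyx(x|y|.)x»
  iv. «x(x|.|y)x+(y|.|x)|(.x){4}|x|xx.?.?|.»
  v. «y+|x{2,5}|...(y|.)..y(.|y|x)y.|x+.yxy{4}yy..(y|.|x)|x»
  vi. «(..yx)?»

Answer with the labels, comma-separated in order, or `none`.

iv, v

i → no match
ii → no match
iii → no match
iv → match
v → match
vi → no match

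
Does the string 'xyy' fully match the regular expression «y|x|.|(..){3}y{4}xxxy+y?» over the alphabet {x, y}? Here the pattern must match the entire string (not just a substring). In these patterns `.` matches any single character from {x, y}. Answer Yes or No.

No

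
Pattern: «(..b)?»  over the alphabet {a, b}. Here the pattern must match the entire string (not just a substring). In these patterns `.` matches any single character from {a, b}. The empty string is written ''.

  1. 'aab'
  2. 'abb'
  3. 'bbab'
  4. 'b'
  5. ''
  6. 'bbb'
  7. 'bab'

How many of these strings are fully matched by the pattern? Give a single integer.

5

1 → match
2 → match
3 → no match
4 → no match
5 → match
6 → match
7 → match
Total matched: 5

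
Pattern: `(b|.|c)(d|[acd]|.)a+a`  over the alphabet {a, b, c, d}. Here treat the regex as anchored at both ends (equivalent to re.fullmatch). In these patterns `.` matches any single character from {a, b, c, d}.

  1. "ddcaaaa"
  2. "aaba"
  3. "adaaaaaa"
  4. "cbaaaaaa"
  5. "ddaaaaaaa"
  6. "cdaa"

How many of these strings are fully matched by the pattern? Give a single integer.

1 → no match
2 → no match — must end with "aa"
3 → match
4 → match
5 → match
6 → match
Total matched: 4

4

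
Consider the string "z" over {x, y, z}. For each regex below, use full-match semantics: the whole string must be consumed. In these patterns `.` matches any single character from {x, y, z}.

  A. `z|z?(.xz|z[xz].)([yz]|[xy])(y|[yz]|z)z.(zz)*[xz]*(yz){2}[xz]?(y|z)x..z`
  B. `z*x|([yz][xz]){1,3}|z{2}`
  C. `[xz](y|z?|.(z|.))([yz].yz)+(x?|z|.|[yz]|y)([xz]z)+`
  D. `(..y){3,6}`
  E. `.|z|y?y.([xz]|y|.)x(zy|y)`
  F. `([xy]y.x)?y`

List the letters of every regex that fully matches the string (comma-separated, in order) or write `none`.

A → match
B → no match
C → no match
D → no match — must end with "y"
E → match
F → no match — must end with "y"

A, E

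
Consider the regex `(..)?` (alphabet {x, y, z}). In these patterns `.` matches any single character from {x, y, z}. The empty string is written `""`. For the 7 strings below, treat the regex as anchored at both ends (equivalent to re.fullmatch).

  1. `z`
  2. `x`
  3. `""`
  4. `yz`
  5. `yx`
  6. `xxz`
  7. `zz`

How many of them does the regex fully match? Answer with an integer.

1 → no match
2 → no match
3 → match
4 → match
5 → match
6 → no match
7 → match
Total matched: 4

4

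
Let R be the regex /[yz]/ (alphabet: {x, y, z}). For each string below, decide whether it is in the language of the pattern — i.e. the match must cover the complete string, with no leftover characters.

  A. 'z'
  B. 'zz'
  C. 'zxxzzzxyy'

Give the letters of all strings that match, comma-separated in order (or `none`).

A

A → match
B → no match
C → no match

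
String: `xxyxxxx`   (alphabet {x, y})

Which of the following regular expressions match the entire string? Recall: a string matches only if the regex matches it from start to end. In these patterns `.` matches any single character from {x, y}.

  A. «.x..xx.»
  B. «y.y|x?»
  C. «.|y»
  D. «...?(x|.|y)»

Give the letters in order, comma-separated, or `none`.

A

A → match
B → no match
C → no match
D → no match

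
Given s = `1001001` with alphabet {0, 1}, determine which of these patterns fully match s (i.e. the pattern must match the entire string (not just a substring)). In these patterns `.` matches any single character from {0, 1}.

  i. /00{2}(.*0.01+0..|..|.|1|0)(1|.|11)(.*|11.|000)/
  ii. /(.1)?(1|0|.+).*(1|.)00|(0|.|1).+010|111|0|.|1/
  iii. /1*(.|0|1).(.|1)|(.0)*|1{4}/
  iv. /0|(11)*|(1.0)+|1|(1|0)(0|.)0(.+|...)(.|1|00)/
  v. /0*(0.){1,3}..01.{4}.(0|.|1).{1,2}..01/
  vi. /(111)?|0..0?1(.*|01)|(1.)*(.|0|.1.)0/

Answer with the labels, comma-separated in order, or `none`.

i → no match — must start with `00`
ii → no match
iii → no match
iv → match
v → no match
vi → no match

iv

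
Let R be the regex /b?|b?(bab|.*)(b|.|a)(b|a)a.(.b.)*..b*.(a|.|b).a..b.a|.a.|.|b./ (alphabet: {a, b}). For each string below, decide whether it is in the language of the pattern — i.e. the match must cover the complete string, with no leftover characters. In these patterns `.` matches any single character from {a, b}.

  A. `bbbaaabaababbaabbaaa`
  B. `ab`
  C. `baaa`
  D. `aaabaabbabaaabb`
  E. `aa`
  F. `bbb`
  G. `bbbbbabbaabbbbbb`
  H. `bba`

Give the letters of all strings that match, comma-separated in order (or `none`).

A → no match
B. `ab` → no match
C. `baaa` → no match
D → no match
E. `aa` → no match
F. `bbb` → no match
G → no match
H. `bba` → no match

none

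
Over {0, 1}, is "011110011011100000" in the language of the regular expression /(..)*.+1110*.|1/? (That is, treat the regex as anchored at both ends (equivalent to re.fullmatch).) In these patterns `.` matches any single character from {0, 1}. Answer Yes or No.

Yes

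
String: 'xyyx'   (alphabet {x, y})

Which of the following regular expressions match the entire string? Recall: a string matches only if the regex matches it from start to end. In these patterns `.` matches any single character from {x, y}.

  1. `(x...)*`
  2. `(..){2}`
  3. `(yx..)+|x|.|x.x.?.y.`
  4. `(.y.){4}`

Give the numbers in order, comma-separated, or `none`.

1 → match
2 → match
3 → no match
4 → no match

1, 2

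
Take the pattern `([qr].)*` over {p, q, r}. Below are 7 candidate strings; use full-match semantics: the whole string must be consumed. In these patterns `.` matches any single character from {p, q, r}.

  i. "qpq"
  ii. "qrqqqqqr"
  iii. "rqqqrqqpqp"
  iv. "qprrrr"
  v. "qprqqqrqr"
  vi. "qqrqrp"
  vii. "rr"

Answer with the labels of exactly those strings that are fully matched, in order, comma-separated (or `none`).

ii, iii, iv, vi, vii

i → no match
ii → match
iii → match
iv → match
v → no match
vi → match
vii → match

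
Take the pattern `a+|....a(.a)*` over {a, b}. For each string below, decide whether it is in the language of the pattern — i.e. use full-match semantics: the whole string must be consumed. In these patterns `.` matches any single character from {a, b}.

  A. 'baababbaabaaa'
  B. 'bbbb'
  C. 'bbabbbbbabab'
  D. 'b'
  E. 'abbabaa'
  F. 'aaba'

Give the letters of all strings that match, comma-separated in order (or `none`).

none

A → no match
B → no match
C → no match
D → no match
E → no match
F → no match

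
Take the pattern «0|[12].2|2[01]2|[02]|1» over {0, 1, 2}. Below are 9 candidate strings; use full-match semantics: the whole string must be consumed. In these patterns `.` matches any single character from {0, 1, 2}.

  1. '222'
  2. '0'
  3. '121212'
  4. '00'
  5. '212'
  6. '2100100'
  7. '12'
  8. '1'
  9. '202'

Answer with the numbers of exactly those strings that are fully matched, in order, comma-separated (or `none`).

1, 2, 5, 8, 9

1. '222' → match
2. '0' → match
3. '121212' → no match
4. '00' → no match
5. '212' → match
6. '2100100' → no match
7. '12' → no match
8. '1' → match
9. '202' → match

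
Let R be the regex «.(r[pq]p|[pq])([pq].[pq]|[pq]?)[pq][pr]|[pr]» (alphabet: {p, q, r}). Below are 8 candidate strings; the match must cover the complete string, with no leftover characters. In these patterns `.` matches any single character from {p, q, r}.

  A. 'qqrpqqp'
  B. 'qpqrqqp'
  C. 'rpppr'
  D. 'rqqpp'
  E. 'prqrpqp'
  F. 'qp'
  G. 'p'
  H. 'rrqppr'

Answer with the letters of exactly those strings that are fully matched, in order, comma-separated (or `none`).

A → no match
B → match
C → match
D → match
E → no match
F → no match
G → match
H → match

B, C, D, G, H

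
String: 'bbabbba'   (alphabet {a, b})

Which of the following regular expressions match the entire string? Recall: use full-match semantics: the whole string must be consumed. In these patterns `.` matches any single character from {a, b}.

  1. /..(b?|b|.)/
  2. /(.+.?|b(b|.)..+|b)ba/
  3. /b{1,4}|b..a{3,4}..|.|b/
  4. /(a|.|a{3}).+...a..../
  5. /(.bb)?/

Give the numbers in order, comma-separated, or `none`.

1 → no match
2 → match
3 → no match
4 → no match
5 → no match

2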